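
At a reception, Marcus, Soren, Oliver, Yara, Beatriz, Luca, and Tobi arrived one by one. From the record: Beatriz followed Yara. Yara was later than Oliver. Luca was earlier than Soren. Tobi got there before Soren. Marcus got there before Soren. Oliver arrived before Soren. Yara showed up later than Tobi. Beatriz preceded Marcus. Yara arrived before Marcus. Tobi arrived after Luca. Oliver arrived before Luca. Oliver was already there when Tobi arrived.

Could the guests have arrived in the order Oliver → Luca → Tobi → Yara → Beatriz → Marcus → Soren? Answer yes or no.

Check each stated constraint against the proposed order — e.g. Luca is ahead of Soren; Oliver is ahead of Soren. Every pair is in the required order; nothing is violated.

yes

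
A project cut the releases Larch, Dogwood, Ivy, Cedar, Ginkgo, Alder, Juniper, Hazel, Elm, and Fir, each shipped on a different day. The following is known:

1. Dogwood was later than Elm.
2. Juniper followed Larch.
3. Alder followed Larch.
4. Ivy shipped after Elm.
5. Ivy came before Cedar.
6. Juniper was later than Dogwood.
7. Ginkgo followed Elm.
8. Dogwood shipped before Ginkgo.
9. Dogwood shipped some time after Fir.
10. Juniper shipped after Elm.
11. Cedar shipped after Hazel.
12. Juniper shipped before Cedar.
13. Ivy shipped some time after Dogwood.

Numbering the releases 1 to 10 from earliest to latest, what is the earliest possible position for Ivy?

4

Dogwood, Elm, and Fir must all come before Ivy — 3 forced predecessors.
Nothing else is forced ahead of Ivy, so its earliest slot is position 3 + 1 = 4.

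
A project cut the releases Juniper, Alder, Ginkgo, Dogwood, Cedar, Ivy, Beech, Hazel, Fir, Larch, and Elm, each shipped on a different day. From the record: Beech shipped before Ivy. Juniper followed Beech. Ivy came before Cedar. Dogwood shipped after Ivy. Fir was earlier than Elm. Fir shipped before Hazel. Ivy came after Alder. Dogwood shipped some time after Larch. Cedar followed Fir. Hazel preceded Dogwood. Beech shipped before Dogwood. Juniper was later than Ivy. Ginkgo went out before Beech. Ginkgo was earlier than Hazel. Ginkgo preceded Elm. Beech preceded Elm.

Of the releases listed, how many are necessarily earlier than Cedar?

Directly stated before Cedar: Fir and Ivy.
Alder reaches Cedar via Alder → Ivy → Cedar.
Beech reaches Cedar via Beech → Ivy → Cedar.
Ginkgo reaches Cedar via Ginkgo → Beech → Ivy → Cedar.
No chain forces Larch (or any of the others) ahead of Cedar.
That's Alder, Beech, Fir, Ginkgo, and Ivy — 5 in all.

5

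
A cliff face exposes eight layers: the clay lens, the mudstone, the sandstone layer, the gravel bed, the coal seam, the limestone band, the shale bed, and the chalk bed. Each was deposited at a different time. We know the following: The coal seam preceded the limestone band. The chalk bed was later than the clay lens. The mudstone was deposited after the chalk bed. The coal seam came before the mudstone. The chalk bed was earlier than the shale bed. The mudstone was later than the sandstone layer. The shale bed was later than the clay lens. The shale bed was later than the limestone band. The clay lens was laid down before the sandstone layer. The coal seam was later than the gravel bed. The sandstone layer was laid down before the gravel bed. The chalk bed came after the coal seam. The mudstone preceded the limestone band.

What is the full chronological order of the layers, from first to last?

The constraints fix every adjacent pair, so only one ordering works:
the clay lens → the sandstone layer → the gravel bed → the coal seam → the chalk bed → the mudstone → the limestone band → the shale bed.

the clay lens, the sandstone layer, the gravel bed, the coal seam, the chalk bed, the mudstone, the limestone band, the shale bed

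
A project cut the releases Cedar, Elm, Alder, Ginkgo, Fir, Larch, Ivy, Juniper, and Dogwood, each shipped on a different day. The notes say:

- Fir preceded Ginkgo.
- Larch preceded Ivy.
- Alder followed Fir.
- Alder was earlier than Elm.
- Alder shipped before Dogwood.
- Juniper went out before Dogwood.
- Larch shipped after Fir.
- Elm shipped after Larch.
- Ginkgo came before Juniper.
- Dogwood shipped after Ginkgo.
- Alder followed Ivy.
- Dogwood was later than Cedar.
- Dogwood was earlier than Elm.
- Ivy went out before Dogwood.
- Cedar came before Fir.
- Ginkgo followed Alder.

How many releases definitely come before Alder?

4

Directly stated before Alder: Fir and Ivy.
Cedar reaches Alder via Cedar → Fir → Alder.
Larch reaches Alder via Larch → Ivy → Alder.
No chain forces Dogwood (or any of the others) ahead of Alder.
That's Cedar, Fir, Ivy, and Larch — 4 in all.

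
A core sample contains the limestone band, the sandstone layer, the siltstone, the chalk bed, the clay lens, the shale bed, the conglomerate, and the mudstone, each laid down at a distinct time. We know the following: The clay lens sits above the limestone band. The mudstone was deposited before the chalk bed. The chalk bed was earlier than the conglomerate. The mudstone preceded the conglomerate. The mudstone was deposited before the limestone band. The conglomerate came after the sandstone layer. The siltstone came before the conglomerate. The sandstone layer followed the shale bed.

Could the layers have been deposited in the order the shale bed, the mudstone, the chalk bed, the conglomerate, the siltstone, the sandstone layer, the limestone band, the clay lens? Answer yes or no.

The constraints require the sandstone layer before the conglomerate, but in the proposed sequence the conglomerate appears ahead of the sandstone layer. That one violation is enough.

no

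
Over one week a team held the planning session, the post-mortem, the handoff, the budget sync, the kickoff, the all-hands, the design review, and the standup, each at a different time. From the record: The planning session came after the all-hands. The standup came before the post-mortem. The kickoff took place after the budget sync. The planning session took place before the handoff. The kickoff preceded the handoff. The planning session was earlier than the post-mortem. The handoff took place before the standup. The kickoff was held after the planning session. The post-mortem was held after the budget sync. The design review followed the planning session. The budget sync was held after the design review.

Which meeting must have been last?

the post-mortem

Every other meeting has a chain of constraints placing it before the post-mortem, so the post-mortem is last.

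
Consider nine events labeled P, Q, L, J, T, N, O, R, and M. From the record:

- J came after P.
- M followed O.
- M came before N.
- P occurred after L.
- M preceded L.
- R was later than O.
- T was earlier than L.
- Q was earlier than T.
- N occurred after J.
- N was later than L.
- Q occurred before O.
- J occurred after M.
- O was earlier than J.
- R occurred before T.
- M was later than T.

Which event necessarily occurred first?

Q

Q has a chain of constraints placing it before every other event, so Q must be first.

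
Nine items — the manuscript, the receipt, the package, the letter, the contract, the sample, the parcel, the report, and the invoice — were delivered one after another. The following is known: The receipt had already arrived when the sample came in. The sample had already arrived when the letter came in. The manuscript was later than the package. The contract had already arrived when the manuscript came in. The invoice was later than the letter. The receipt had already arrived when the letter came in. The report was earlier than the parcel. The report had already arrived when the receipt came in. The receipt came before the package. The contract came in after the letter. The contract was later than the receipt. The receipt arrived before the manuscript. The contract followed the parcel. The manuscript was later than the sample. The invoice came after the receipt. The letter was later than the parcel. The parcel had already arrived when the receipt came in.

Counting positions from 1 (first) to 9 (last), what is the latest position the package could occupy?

8

The package must come before the manuscript — 1 item forced after it.
Everything else can be placed before the package in some valid order, so the package can sit as late as position 9 − 1 = 8.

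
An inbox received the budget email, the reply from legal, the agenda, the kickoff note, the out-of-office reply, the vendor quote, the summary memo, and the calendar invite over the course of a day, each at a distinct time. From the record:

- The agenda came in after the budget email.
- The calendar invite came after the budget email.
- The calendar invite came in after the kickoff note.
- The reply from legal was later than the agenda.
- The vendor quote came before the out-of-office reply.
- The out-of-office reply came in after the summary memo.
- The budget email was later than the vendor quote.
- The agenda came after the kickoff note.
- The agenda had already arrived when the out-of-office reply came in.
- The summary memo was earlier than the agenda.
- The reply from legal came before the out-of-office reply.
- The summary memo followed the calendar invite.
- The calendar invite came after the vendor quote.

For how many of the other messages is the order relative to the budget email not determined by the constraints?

1

Forced before the budget email: the vendor quote; forced after the budget email: the agenda, the calendar invite, the out-of-office reply, the reply from legal, and the summary memo.
That leaves the kickoff note with no forced order relative to the budget email — 1.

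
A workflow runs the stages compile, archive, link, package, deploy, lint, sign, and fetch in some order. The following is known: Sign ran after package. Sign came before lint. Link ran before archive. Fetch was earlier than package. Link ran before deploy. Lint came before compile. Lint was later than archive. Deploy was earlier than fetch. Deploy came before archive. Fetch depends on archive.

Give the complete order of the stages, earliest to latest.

link, deploy, archive, fetch, package, sign, lint, compile

The constraints fix every adjacent pair, so only one ordering works:
link → deploy → archive → fetch → package → sign → lint → compile.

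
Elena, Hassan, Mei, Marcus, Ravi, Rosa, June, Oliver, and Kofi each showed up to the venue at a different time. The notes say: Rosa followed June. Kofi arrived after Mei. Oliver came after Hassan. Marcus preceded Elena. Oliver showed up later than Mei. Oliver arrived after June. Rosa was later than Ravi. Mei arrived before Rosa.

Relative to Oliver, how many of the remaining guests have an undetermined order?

5

Forced before Oliver: Hassan, June, and Mei.
That leaves Elena, Kofi, Marcus, Ravi, and Rosa with no forced order relative to Oliver — 5.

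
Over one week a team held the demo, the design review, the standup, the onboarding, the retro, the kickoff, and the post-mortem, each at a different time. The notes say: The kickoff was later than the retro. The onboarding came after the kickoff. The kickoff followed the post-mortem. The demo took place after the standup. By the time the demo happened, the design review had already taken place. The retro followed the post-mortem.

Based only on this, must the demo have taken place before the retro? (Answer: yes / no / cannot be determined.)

No chain of stated constraints runs from the demo to the retro, and none runs from the retro to the demo either.
So the relative order of the demo and the retro is not fixed by the given facts.

cannot be determined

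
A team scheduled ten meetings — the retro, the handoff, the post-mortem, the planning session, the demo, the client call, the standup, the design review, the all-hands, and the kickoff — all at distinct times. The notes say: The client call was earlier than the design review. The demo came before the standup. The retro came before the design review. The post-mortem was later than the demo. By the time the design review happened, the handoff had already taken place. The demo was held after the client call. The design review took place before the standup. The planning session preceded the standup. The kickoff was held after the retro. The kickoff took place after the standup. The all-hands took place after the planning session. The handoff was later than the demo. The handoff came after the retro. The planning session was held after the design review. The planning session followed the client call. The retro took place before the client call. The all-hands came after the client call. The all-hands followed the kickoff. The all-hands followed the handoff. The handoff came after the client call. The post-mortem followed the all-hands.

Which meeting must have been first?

the retro

The retro has a chain of constraints placing it before every other meeting, so the retro must be first.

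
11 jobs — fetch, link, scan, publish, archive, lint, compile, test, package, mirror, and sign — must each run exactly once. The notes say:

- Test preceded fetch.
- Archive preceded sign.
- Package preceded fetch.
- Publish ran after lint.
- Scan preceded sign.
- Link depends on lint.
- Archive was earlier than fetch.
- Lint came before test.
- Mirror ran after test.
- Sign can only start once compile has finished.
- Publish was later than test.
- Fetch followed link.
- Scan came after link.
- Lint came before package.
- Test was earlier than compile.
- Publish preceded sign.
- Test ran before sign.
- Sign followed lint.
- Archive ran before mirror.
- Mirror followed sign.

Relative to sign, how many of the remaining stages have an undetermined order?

2

Forced before sign: archive, compile, link, lint, publish, scan, and test; forced after sign: mirror.
That leaves fetch and package with no forced order relative to sign — 2.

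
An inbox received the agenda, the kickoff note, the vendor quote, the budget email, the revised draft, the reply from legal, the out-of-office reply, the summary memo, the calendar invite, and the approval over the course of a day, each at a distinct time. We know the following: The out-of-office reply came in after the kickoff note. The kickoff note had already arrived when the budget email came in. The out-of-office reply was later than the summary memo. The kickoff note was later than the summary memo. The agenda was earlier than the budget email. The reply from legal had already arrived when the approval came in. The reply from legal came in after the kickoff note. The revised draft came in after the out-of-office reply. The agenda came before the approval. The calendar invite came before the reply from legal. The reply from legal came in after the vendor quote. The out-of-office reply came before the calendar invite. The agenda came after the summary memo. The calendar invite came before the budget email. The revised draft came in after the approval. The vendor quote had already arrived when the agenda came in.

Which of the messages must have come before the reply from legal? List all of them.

the calendar invite, the kickoff note, the out-of-office reply, the summary memo, the vendor quote

Directly stated before the reply from legal: the calendar invite, the kickoff note, and the vendor quote.
The out-of-office reply reaches the reply from legal via the out-of-office reply → the calendar invite → the reply from legal.
The summary memo reaches the reply from legal via the summary memo → the kickoff note → the reply from legal.
No chain forces the approval (or any of the others) ahead of the reply from legal.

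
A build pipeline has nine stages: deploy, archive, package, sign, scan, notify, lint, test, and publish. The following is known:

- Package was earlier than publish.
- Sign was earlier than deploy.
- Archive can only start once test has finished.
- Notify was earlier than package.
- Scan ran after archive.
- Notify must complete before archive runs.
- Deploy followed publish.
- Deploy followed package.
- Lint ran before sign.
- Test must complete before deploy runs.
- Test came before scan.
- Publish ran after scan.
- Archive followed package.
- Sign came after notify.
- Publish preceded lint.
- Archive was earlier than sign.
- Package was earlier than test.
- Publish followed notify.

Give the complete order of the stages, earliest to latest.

The constraints fix every adjacent pair, so only one ordering works:
notify → package → test → archive → scan → publish → lint → sign → deploy.

notify, package, test, archive, scan, publish, lint, sign, deploy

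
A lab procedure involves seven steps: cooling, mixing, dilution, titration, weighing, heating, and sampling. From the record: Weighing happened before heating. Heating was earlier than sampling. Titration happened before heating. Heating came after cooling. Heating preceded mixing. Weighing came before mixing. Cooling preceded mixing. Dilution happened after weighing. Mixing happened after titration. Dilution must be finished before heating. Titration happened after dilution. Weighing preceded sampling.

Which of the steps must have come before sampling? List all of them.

Directly stated before sampling: heating and weighing.
Cooling reaches sampling via cooling → heating → sampling.
Dilution reaches sampling via dilution → heating → sampling.
Titration reaches sampling via titration → heating → sampling.
No chain forces mixing ahead of sampling.

cooling, dilution, heating, titration, weighing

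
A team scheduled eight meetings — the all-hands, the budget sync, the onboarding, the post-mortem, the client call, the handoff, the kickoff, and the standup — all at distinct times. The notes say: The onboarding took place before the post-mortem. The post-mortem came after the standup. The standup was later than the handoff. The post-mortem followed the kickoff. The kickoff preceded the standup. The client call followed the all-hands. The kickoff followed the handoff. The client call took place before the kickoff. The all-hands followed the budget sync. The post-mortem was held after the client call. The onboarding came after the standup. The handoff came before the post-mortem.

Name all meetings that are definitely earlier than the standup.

Directly stated before the standup: the handoff and the kickoff.
The all-hands reaches the standup via the all-hands → the client call → the kickoff → the standup.
The budget sync reaches the standup via the budget sync → the all-hands → the client call → the kickoff → the standup.
The client call reaches the standup via the client call → the kickoff → the standup.
No chain forces the onboarding (or any of the others) ahead of the standup.

the all-hands, the budget sync, the client call, the handoff, the kickoff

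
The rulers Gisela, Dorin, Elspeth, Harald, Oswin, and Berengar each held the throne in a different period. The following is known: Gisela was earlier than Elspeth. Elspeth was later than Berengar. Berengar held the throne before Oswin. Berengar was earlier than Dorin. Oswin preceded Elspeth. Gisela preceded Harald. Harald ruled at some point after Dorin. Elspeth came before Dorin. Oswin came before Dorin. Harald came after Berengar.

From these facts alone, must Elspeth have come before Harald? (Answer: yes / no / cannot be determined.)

yes

Chain the constraints: Elspeth → Dorin → Harald. Each link is directly stated, so Elspeth comes before Harald.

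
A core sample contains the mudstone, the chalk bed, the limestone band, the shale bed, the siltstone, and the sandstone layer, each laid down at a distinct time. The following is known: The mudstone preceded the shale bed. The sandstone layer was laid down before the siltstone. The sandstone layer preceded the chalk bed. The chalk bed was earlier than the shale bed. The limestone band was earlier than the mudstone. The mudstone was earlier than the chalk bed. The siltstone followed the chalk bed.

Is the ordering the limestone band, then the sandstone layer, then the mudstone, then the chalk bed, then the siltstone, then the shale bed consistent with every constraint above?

yes

Check each stated constraint against the proposed order — e.g. the mudstone is ahead of the shale bed; the sandstone layer is ahead of the siltstone. Every pair is in the required order; nothing is violated.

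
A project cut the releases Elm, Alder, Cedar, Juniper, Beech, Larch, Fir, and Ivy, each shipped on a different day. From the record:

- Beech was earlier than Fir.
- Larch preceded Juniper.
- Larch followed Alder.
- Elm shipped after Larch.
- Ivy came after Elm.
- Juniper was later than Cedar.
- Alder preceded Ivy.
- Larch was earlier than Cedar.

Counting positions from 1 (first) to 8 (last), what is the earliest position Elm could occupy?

3

Alder and Larch must both come before Elm — 2 forced predecessors.
Nothing else is forced ahead of Elm, so its earliest slot is position 2 + 1 = 3.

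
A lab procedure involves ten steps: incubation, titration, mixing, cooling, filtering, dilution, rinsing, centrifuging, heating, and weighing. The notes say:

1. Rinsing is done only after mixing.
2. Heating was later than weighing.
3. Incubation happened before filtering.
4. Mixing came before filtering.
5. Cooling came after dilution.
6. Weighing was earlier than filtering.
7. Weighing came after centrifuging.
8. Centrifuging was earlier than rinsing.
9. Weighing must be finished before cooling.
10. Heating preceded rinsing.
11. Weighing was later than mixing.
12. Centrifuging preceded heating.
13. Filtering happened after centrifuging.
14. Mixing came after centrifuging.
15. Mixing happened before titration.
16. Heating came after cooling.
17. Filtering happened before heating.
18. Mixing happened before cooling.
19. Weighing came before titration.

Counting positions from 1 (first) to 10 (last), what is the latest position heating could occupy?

9

Heating must come before rinsing — 1 step forced after it.
Everything else can be placed before heating in some valid order, so heating can sit as late as position 10 − 1 = 9.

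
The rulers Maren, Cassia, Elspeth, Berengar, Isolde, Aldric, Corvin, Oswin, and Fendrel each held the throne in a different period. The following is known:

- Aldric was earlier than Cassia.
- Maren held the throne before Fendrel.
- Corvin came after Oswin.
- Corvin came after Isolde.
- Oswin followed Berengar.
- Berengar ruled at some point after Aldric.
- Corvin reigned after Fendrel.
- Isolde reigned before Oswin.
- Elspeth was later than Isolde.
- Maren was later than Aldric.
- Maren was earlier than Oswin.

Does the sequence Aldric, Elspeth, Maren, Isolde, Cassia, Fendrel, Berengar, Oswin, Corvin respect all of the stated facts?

The constraints require Isolde before Elspeth, but in the proposed sequence Elspeth appears ahead of Isolde. That one violation is enough.

no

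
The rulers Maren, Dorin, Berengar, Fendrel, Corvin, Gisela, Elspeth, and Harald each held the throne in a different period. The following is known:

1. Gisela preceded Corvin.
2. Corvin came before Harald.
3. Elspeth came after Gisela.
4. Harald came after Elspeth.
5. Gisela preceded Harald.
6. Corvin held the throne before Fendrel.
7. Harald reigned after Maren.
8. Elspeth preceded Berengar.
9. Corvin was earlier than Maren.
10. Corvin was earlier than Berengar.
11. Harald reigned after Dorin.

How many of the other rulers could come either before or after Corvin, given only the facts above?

2

Forced before Corvin: Gisela; forced after Corvin: Berengar, Fendrel, Harald, and Maren.
That leaves Dorin and Elspeth with no forced order relative to Corvin — 2.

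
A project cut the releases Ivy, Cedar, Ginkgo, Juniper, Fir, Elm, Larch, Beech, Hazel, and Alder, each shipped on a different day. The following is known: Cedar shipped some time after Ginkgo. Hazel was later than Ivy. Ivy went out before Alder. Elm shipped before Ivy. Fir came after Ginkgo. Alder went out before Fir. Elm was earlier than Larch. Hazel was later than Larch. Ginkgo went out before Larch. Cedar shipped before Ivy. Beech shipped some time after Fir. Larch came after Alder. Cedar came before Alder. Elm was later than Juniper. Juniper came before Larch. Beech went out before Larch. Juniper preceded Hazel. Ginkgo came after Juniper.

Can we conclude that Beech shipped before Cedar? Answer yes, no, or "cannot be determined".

Tracing the constraints gives Cedar → Alder → Fir → Beech, so Cedar must come before Beech.
That means Beech cannot be before Cedar.

no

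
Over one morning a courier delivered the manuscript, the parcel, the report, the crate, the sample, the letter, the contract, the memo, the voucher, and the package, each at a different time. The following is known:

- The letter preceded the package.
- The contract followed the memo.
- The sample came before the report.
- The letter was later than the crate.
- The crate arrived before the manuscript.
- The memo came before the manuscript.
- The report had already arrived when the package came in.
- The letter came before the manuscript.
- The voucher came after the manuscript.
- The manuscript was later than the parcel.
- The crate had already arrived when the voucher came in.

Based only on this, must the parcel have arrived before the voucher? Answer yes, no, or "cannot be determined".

Chain the constraints: the parcel → the manuscript → the voucher. Each link is directly stated, so the parcel comes before the voucher.

yes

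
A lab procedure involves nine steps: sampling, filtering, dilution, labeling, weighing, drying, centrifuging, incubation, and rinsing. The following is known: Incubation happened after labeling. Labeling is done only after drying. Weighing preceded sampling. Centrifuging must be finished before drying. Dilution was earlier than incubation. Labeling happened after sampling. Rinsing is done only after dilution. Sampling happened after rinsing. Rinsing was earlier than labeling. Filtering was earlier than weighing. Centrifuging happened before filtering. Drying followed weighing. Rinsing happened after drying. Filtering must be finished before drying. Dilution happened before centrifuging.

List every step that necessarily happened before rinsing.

centrifuging, dilution, drying, filtering, weighing

Directly stated before rinsing: dilution and drying.
Centrifuging reaches rinsing via centrifuging → drying → rinsing.
Filtering reaches rinsing via filtering → drying → rinsing.
Weighing reaches rinsing via weighing → drying → rinsing.
No chain forces incubation (or any of the others) ahead of rinsing.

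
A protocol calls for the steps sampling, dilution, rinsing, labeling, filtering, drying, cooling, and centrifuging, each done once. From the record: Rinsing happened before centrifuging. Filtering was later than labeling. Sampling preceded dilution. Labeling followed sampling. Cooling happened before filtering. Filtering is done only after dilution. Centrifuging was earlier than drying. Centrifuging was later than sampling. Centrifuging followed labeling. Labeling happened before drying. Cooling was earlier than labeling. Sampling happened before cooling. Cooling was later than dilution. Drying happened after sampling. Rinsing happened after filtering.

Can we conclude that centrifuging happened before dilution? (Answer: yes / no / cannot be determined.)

no

Tracing the constraints gives dilution → filtering → rinsing → centrifuging, so dilution must come before centrifuging.
That means centrifuging cannot be before dilution.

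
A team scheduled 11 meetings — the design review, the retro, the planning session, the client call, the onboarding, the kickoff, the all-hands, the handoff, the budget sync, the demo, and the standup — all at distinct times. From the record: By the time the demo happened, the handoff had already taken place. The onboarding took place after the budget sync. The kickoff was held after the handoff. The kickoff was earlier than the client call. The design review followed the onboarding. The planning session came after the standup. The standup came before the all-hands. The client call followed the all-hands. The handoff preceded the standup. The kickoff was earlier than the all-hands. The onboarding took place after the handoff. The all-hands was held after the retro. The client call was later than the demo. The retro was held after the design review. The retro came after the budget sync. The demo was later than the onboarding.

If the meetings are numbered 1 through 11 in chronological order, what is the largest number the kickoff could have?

The kickoff must come before the all-hands and the client call — 2 meetings forced after it.
Everything else can be placed before the kickoff in some valid order, so the kickoff can sit as late as position 11 − 2 = 9.

9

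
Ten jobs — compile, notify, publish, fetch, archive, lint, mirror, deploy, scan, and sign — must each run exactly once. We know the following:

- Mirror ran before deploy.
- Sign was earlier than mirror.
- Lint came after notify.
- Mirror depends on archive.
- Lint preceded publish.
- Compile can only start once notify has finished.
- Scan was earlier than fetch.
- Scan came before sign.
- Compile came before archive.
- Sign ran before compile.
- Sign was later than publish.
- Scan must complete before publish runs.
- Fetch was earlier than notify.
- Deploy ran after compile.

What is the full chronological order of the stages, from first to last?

scan, fetch, notify, lint, publish, sign, compile, archive, mirror, deploy

The constraints fix every adjacent pair, so only one ordering works:
scan → fetch → notify → lint → publish → sign → compile → archive → mirror → deploy.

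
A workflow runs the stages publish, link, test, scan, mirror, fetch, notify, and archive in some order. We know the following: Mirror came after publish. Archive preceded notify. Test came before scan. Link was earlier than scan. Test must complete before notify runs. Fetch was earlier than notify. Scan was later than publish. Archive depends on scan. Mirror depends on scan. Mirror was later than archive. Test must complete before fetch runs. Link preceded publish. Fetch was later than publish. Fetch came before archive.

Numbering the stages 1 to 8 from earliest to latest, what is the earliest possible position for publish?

2

Link must come before publish — 1 forced predecessor.
Nothing else is forced ahead of publish, so its earliest slot is position 1 + 1 = 2.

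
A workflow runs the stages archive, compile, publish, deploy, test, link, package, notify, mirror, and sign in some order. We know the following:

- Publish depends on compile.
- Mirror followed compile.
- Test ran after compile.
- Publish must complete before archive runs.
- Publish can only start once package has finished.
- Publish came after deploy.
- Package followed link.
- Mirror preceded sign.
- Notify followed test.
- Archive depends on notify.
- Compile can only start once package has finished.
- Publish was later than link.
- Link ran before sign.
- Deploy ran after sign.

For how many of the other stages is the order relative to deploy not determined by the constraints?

2

Forced before deploy: compile, link, mirror, package, and sign; forced after deploy: archive and publish.
That leaves notify and test with no forced order relative to deploy — 2.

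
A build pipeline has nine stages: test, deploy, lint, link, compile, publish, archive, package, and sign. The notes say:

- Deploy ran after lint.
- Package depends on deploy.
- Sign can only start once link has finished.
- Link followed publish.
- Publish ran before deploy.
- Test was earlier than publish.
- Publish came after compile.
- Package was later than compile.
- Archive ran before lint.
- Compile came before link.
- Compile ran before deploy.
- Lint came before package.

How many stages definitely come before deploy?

Directly stated before deploy: compile, lint, and publish.
Archive reaches deploy via archive → lint → deploy.
Test reaches deploy via test → publish → deploy.
That's archive, compile, lint, publish, and test — 5 in all.

5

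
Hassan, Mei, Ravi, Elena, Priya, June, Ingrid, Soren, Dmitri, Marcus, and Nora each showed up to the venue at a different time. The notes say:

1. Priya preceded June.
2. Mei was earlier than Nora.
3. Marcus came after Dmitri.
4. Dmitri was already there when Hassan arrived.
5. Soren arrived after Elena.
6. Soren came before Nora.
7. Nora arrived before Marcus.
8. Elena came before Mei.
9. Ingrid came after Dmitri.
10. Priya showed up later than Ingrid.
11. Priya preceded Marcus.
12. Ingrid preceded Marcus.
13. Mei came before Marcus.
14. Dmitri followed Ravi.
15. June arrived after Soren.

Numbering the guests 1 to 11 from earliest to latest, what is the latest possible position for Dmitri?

6

Dmitri must come before Hassan, Ingrid, June, Marcus, and Priya — 5 guests forced after them.
Everything else can be placed before Dmitri in some valid order, so Dmitri can sit as late as position 11 − 5 = 6.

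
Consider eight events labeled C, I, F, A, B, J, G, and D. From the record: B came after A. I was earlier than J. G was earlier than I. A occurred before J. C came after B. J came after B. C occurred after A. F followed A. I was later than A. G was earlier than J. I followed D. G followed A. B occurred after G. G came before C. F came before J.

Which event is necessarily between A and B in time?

G

Tracing the constraints gives A → G → B, so G sits after A and before B.
No other event is forced both after A and before B.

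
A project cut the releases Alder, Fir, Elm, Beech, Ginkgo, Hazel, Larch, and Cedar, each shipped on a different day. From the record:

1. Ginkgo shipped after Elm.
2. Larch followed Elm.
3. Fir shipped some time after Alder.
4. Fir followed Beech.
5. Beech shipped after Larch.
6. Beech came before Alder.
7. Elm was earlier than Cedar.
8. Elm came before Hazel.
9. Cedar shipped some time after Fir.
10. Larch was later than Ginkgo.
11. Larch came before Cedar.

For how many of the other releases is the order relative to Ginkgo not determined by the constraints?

1

Forced before Ginkgo: Elm; forced after Ginkgo: Alder, Beech, Cedar, Fir, and Larch.
That leaves Hazel with no forced order relative to Ginkgo — 1.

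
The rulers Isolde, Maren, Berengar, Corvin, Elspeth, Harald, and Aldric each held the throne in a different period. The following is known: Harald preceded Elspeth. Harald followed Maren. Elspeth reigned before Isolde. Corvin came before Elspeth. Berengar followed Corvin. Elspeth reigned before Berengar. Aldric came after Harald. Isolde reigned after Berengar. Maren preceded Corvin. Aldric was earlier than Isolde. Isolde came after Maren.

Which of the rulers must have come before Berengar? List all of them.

Directly stated before Berengar: Corvin and Elspeth.
Harald reaches Berengar via Harald → Elspeth → Berengar.
Maren reaches Berengar via Maren → Corvin → Berengar.

Corvin, Elspeth, Harald, Maren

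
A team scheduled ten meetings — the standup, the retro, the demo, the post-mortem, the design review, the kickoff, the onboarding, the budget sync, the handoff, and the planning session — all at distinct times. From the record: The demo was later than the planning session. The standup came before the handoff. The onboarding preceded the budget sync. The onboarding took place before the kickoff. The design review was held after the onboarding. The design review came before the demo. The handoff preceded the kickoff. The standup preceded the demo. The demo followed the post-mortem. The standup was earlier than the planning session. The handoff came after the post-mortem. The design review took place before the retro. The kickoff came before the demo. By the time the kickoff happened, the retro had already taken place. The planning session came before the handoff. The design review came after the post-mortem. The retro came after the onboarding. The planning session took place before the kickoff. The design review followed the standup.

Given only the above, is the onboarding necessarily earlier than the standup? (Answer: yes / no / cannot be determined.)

No chain of stated constraints runs from the onboarding to the standup, and none runs from the standup to the onboarding either.
So the relative order of the onboarding and the standup is not fixed by the given facts.

cannot be determined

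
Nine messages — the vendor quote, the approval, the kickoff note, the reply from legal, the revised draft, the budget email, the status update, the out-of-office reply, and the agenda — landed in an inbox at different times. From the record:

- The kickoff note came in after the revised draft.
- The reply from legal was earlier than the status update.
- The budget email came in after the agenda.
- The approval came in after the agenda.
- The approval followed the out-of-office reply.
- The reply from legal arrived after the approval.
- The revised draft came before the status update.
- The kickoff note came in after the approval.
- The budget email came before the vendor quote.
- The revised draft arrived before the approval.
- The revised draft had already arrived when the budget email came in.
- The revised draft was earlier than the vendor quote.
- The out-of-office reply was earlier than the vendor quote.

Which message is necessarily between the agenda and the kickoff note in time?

the approval

Tracing the constraints gives the agenda → the approval → the kickoff note, so the approval sits after the agenda and before the kickoff note.
No other message is forced both after the agenda and before the kickoff note.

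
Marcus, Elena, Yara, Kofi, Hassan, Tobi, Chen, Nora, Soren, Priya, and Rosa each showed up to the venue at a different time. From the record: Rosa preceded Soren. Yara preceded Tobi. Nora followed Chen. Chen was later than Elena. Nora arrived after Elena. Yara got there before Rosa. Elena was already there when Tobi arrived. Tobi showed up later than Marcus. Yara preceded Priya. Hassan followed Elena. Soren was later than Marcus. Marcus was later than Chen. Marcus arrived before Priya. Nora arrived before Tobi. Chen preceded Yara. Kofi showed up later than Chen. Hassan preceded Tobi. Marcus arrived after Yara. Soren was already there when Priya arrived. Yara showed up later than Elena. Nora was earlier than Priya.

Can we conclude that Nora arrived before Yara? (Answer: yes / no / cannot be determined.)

cannot be determined

No chain of stated constraints runs from Nora to Yara, and none runs from Yara to Nora either.
So the relative order of Nora and Yara is not fixed by the given facts.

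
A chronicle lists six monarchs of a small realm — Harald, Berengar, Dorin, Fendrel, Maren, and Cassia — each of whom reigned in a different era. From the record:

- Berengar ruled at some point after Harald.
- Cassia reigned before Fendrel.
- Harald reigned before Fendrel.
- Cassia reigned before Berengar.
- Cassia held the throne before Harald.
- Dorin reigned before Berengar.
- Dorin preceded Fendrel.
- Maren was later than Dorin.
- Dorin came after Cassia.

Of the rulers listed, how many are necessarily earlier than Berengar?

Directly stated before Berengar: Cassia, Dorin, and Harald.
That's Cassia, Dorin, and Harald — 3 in all.

3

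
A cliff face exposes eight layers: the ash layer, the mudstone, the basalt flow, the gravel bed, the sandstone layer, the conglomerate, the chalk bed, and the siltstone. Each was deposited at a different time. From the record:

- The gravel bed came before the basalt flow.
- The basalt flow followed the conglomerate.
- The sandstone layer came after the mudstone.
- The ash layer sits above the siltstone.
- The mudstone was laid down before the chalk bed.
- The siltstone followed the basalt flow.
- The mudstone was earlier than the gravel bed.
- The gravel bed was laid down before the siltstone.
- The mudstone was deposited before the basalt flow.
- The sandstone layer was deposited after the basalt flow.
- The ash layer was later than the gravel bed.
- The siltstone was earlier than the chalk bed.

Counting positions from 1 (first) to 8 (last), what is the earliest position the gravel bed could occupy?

2

The mudstone must come before the gravel bed — 1 forced predecessor.
Nothing else is forced ahead of the gravel bed, so its earliest slot is position 1 + 1 = 2.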